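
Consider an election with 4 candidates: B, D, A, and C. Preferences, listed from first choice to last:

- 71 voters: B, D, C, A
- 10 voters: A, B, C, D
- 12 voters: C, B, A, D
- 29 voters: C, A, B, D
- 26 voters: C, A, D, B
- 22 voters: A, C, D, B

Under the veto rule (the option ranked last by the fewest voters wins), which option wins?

Last-place votes: B 48, D 51, A 71, C 0.
C is ranked last by the fewest voters, so C wins.

C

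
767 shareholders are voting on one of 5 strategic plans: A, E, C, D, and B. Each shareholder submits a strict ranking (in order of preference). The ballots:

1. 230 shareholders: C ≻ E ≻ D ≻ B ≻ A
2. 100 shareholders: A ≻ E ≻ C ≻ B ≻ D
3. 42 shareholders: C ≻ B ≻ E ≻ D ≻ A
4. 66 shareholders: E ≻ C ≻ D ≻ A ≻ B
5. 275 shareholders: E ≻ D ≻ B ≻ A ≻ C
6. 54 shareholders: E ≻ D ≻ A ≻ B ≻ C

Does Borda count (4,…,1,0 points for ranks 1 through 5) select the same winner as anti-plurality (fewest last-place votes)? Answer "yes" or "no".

Borda — scores: A 849, E 2654, C 1486, D 1621, B 1060. Winner: E.
Anti-plurality — last-place votes: A 272, E 0, C 329, D 100, B 66. Winner: E.
The two methods agree.

yes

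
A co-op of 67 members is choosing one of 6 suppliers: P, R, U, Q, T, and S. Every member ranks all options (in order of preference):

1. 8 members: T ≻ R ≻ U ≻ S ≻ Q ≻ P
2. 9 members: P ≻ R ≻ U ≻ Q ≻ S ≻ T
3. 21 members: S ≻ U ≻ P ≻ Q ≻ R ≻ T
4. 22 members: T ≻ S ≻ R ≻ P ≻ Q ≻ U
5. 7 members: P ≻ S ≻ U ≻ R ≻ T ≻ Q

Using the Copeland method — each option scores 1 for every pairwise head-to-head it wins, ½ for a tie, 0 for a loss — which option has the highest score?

S

P: beats R, U, Q, and T; loses to S → score 4.
R: beats U, Q, and T; loses to P and S → score 3.
U: beats Q and T; loses to P, R, and S → score 2.
Q: loses to P, R, U, T, and S → score 0.
T: beats Q; loses to P, R, U, and S → score 1.
S: beats P, R, U, Q, and T → score 5.
S has the best pairwise record.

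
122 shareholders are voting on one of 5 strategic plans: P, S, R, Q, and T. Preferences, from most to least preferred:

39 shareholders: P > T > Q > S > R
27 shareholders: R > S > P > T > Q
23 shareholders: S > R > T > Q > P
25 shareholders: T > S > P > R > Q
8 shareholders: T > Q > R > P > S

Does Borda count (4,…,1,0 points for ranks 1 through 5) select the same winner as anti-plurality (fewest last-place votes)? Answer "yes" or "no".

yes

Borda — scores: P 268, S 287, R 218, Q 125, T 322. Winner: T.
Anti-plurality — last-place votes: P 23, S 8, R 39, Q 52, T 0. Winner: T.
The two methods agree.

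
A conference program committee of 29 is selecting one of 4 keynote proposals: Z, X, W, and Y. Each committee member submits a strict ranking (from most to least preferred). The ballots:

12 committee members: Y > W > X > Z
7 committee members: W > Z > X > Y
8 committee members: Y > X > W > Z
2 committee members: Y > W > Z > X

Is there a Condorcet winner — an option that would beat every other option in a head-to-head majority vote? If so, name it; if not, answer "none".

Y vs Z: 22–7 for Y.
Y vs X: 22–7 for Y.
Y vs W: 22–7 for Y.
Y beats every other option head-to-head.

Y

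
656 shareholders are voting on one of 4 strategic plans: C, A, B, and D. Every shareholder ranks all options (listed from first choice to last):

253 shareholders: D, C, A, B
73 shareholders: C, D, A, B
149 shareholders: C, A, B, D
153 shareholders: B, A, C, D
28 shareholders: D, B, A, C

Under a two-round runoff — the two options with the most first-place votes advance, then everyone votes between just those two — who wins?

Round 1 first-place votes: C 222, A 0, B 153, D 281.
D and C advance.
Runoff: D is preferred to C by 281 voters; C by 375.
C wins the runoff.

C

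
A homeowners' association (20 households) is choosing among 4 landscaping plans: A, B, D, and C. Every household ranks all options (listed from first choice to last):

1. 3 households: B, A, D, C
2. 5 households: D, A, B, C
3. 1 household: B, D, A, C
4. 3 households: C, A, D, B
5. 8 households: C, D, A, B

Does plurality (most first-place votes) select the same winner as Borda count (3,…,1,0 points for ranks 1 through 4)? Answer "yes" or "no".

no

Plurality — first-place votes: A 0, B 4, D 5, C 11. Winner: C.
Borda — scores: A 31, B 17, D 39, C 33. Winner: D.
The two methods disagree.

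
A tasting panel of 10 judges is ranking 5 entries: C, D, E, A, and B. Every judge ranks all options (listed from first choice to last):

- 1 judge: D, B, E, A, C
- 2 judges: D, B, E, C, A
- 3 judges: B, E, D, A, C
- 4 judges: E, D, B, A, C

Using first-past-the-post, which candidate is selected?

E

First-place votes: C 0, D 3, E 4, A 0, B 3.
E has the most first-place votes.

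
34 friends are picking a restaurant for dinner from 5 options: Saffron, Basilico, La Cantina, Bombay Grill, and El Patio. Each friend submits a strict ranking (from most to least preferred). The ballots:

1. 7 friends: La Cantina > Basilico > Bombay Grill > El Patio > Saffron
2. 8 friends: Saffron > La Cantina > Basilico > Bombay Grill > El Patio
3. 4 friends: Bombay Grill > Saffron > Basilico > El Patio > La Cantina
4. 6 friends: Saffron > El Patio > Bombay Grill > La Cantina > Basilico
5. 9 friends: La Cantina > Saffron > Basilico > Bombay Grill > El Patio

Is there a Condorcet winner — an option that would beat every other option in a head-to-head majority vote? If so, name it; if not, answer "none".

Saffron

Saffron vs Basilico: 27–7 for Saffron.
Saffron vs La Cantina: 18–16 for Saffron.
Saffron vs Bombay Grill: 23–11 for Saffron.
Saffron vs El Patio: 27–7 for Saffron.
Saffron beats every other option head-to-head.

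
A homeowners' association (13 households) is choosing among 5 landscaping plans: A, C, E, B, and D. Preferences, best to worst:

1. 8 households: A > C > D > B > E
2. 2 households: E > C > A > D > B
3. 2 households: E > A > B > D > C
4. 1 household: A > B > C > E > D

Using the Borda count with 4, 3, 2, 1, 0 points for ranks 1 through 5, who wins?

A

A: 8·4 + 2·2 + 2·3 + 1·4 = 46
C: 8·3 + 2·3 + 2·0 + 1·2 = 32
E: 8·0 + 2·4 + 2·4 + 1·1 = 17
B: 8·1 + 2·0 + 2·2 + 1·3 = 15
D: 8·2 + 2·1 + 2·1 + 1·0 = 20
A has the highest Borda score (46).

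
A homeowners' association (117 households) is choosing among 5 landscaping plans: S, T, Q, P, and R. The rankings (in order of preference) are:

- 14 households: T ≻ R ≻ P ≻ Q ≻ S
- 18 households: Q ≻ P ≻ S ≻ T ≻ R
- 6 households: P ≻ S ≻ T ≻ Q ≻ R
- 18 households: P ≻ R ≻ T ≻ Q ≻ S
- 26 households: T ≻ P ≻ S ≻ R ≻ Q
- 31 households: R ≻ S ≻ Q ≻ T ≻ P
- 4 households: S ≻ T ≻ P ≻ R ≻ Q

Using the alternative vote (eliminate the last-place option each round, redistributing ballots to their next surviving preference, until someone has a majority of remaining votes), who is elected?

T

Round 1: S 4, T 40, Q 18, P 24, R 31. Eliminate S.
Round 2: T 44, Q 18, P 24, R 31. Eliminate Q.
Round 3: T 44, P 42, R 31. Eliminate R.
Round 4: T 75, P 42. T has a majority.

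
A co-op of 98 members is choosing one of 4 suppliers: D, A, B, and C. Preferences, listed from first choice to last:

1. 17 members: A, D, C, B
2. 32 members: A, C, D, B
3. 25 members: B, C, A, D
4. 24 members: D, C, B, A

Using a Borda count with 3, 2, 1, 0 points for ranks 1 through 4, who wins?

C

D: 17·2 + 32·1 + 25·0 + 24·3 = 138
A: 17·3 + 32·3 + 25·1 + 24·0 = 172
B: 17·0 + 32·0 + 25·3 + 24·1 = 99
C: 17·1 + 32·2 + 25·2 + 24·2 = 179
C has the highest Borda score (179).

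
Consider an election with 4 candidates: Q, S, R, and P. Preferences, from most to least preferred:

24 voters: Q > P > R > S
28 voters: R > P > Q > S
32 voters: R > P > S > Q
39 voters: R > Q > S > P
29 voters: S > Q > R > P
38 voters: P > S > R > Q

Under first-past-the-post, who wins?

First-place votes: Q 24, S 29, R 99, P 38.
R has the most first-place votes.

R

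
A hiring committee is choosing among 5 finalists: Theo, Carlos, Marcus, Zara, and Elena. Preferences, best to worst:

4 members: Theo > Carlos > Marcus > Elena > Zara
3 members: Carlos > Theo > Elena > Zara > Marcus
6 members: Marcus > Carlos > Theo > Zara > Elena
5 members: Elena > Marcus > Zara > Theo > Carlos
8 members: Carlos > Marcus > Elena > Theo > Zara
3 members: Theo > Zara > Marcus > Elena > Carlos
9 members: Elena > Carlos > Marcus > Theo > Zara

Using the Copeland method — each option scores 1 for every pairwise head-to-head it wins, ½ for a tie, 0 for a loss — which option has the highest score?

Carlos

Theo: beats Zara; loses to Carlos, Marcus, and Elena → score 1.
Carlos: beats Theo, Marcus, Zara, and Elena → score 4.
Marcus: beats Theo, Zara, and Elena; loses to Carlos → score 3.
Zara: loses to Theo, Carlos, Marcus, and Elena → score 0.
Elena: beats Theo and Zara; loses to Carlos and Marcus → score 2.
Carlos has the best pairwise record.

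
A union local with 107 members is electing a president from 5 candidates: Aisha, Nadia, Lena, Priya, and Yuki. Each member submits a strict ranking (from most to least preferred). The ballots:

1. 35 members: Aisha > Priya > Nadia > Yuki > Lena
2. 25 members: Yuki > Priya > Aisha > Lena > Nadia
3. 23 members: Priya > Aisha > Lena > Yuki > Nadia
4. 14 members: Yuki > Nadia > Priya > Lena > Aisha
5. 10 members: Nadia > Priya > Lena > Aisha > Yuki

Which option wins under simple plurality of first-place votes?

First-place votes: Aisha 35, Nadia 10, Lena 0, Priya 23, Yuki 39.
Yuki has the most first-place votes.

Yuki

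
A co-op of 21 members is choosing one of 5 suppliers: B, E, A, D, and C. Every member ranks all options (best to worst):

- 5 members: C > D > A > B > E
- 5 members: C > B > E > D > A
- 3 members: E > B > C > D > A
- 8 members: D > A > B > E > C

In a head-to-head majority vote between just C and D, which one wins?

Voters preferring C to D: 13; preferring D to C: 8.
C wins the head-to-head.

C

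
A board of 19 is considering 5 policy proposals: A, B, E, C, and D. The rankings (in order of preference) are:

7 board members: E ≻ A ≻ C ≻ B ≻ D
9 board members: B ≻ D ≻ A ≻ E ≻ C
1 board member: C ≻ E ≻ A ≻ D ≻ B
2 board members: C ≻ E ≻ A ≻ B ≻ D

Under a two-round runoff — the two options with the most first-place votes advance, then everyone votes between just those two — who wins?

E

Round 1 first-place votes: A 0, B 9, E 7, C 3, D 0.
B and E advance.
Runoff: B is preferred to E by 9 voters; E by 10.
E wins the runoff.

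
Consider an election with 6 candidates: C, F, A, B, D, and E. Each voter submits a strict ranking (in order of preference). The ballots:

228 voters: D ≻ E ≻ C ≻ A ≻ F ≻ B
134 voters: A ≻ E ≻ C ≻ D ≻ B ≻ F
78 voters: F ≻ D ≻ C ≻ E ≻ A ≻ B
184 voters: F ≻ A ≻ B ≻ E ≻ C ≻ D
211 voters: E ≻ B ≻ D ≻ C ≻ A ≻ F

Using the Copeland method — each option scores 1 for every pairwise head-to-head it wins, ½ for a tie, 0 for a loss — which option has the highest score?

C: beats F, A, and B; loses to D and E → score 3.
F: beats B; loses to C, A, D, and E → score 1.
A: beats F and B; loses to C, D, and E → score 2.
B: loses to C, F, A, D, and E → score 0.
D: beats C, F, A, and B; loses to E → score 4.
E: beats C, F, A, B, and D → score 5.
E has the best pairwise record.

E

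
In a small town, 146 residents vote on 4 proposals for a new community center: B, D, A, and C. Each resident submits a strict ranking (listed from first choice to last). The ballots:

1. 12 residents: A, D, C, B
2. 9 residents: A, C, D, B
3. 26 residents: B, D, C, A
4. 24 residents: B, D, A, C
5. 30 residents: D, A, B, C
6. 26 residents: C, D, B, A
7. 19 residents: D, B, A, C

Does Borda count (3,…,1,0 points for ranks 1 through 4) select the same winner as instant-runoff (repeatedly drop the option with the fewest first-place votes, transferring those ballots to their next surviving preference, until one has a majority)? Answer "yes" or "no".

Borda — scores: B 244, D 332, A 166, C 134. Winner: D.
Instant-runoff — R1 B 50, D 49, A 21, C 26 (A out); R2 B 50, D 61, C 35 (C out); R3 B 50, D 96 (D winner). Winner: D.
The two methods agree.

yes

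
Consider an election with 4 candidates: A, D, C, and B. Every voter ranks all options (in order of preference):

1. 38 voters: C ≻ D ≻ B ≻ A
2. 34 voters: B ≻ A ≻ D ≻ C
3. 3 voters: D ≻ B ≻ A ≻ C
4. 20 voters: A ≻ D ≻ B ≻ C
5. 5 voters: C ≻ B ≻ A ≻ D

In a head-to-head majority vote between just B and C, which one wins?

Voters preferring B to C: 57; preferring C to B: 43.
B wins the head-to-head.

B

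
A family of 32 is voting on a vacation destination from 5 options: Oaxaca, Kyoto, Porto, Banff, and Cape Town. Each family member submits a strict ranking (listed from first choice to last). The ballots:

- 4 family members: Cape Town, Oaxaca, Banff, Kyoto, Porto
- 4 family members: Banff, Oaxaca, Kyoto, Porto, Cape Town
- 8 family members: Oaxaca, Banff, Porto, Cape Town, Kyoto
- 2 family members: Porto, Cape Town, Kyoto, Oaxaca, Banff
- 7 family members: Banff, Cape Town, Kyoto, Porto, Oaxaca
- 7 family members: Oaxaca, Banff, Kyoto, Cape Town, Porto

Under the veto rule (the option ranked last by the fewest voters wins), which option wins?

Banff

Last-place votes: Oaxaca 7, Kyoto 8, Porto 11, Banff 2, Cape Town 4.
Banff is ranked last by the fewest voters, so Banff wins.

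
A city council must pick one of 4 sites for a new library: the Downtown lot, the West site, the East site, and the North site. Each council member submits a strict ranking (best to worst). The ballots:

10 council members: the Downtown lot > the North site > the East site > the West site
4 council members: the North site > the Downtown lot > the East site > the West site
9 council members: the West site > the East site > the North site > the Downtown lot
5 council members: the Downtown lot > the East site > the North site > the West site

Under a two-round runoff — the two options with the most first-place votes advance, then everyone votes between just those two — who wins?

Round 1 first-place votes: the Downtown lot 15, the West site 9, the East site 0, the North site 4.
the Downtown lot and the West site advance.
Runoff: the Downtown lot is preferred to the West site by 19 voters; the West site by 9.
the Downtown lot wins the runoff.

the Downtown lot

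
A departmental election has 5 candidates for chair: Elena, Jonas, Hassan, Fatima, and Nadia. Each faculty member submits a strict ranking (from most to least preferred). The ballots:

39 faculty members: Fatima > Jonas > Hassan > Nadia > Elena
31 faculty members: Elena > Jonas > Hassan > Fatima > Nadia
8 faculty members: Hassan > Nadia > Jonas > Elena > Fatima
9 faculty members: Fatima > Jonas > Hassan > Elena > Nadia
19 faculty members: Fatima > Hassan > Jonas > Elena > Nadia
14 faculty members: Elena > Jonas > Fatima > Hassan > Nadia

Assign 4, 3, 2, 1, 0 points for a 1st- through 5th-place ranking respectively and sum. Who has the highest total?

Jonas

Elena: 39·0 + 31·4 + 8·1 + 9·1 + 19·1 + 14·4 = 216
Jonas: 39·3 + 31·3 + 8·2 + 9·3 + 19·2 + 14·3 = 333
Hassan: 39·2 + 31·2 + 8·4 + 9·2 + 19·3 + 14·1 = 261
Fatima: 39·4 + 31·1 + 8·0 + 9·4 + 19·4 + 14·2 = 327
Nadia: 39·1 + 31·0 + 8·3 + 9·0 + 19·0 + 14·0 = 63
Jonas has the highest Borda score (333).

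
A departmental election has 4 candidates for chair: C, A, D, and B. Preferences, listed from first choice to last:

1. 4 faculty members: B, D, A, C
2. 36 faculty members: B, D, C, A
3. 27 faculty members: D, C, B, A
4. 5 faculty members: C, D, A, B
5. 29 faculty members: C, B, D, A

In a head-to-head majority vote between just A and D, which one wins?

Voters preferring A to D: 0; preferring D to A: 101.
D wins the head-to-head.

D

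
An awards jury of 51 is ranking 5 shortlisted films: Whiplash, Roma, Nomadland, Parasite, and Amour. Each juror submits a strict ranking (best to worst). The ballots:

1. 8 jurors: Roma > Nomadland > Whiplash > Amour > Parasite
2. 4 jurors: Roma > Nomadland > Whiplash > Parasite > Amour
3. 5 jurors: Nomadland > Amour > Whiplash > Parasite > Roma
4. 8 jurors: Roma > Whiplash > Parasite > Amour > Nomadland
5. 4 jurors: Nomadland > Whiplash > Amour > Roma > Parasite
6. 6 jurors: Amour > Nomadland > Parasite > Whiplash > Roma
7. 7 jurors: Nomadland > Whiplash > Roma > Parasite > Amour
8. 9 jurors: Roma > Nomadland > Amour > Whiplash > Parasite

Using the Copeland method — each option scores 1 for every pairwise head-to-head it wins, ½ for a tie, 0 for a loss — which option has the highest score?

Whiplash: beats Parasite and Amour; loses to Roma and Nomadland → score 2.
Roma: beats Whiplash, Nomadland, Parasite, and Amour → score 4.
Nomadland: beats Whiplash, Parasite, and Amour; loses to Roma → score 3.
Parasite: loses to Whiplash, Roma, Nomadland, and Amour → score 0.
Amour: beats Parasite; loses to Whiplash, Roma, and Nomadland → score 1.
Roma has the best pairwise record.

Roma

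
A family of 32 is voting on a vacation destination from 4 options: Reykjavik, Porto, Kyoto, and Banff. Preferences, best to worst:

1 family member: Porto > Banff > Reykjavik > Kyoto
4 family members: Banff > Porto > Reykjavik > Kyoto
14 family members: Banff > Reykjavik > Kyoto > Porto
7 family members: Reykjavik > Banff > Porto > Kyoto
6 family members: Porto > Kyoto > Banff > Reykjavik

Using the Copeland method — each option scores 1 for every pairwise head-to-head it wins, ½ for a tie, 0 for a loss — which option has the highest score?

Reykjavik: beats Porto and Kyoto; loses to Banff → score 2.
Porto: beats Kyoto; loses to Reykjavik and Banff → score 1.
Kyoto: loses to Reykjavik, Porto, and Banff → score 0.
Banff: beats Reykjavik, Porto, and Kyoto → score 3.
Banff has the best pairwise record.

Banff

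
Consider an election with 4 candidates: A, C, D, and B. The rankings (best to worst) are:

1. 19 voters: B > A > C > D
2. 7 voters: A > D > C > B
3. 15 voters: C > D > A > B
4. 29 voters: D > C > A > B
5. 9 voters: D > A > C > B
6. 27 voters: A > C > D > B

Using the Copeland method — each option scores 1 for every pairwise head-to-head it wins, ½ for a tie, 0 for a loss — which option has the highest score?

A: beats C and B; ties D → score 2.5.
C: beats D and B; loses to A → score 2.
D: beats B; ties A; loses to C → score 1.5.
B: loses to A, C, and D → score 0.
A has the best pairwise record.

A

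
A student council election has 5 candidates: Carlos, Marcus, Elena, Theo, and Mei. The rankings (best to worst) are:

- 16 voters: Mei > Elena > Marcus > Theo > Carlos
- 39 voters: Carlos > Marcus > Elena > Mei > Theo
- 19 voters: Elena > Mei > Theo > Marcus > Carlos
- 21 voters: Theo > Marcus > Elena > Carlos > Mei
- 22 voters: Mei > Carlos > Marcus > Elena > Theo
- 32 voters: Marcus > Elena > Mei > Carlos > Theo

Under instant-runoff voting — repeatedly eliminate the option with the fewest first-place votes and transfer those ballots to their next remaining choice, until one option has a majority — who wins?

Round 1: Carlos 39, Marcus 32, Elena 19, Theo 21, Mei 38. Eliminate Elena.
Round 2: Carlos 39, Marcus 32, Theo 21, Mei 57. Eliminate Theo.
Round 3: Carlos 39, Marcus 53, Mei 57. Eliminate Carlos.
Round 4: Marcus 92, Mei 57. Marcus has a majority.

Marcus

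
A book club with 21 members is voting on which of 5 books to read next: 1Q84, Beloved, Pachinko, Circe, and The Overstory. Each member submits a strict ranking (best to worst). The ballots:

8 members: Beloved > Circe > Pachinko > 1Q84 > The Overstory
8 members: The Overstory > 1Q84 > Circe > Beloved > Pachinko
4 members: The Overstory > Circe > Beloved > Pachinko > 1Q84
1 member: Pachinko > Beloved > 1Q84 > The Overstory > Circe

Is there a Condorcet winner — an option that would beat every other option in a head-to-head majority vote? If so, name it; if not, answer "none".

The Overstory

The Overstory vs 1Q84: 12–9 for The Overstory.
The Overstory vs Beloved: 12–9 for The Overstory.
The Overstory vs Pachinko: 12–9 for The Overstory.
The Overstory vs Circe: 13–8 for The Overstory.
The Overstory beats every other option head-to-head.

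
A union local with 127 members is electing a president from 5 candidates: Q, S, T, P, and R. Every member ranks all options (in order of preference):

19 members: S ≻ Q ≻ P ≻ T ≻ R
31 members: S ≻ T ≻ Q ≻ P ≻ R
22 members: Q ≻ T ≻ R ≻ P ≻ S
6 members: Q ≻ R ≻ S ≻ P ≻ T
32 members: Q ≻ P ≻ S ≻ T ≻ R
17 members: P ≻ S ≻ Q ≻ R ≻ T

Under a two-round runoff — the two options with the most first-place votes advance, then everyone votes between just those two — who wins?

Round 1 first-place votes: Q 60, S 50, T 0, P 17, R 0.
Q and S advance.
Runoff: Q is preferred to S by 60 voters; S by 67.
S wins the runoff.

S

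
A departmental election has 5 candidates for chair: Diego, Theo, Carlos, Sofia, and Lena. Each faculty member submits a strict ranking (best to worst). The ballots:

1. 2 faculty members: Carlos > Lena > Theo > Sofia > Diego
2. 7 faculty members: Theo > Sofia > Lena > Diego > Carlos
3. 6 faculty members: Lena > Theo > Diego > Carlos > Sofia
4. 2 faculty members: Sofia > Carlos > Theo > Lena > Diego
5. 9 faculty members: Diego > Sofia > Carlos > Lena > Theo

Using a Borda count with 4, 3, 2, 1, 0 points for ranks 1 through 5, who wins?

Sofia

Diego: 2·0 + 7·1 + 6·2 + 2·0 + 9·4 = 55
Theo: 2·2 + 7·4 + 6·3 + 2·2 + 9·0 = 54
Carlos: 2·4 + 7·0 + 6·1 + 2·3 + 9·2 = 38
Sofia: 2·1 + 7·3 + 6·0 + 2·4 + 9·3 = 58
Lena: 2·3 + 7·2 + 6·4 + 2·1 + 9·1 = 55
Sofia has the highest Borda score (58).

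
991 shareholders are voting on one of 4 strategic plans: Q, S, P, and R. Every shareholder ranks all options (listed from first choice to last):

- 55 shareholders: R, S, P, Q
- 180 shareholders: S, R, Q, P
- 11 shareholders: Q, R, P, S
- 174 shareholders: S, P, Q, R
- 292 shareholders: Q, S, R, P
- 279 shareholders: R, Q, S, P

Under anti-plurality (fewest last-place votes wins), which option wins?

Last-place votes: Q 55, S 11, P 751, R 174.
S is ranked last by the fewest voters, so S wins.

S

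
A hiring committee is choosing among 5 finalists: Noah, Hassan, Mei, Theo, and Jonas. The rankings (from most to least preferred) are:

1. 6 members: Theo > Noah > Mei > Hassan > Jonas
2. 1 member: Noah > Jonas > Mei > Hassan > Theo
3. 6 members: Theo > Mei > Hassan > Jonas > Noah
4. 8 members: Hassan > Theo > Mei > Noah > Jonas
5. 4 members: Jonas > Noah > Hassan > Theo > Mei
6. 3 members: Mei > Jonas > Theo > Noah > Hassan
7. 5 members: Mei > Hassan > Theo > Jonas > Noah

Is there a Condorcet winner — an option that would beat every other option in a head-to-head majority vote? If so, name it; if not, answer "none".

none

Checking pairwise contests:
Hassan beats Noah 19–14.
Mei beats Hassan 21–12.
Theo beats Mei 24–9.
Hassan beats Theo 18–15.
Hassan beats Jonas 25–8.
Every option loses at least one head-to-head, so there is no Condorcet winner.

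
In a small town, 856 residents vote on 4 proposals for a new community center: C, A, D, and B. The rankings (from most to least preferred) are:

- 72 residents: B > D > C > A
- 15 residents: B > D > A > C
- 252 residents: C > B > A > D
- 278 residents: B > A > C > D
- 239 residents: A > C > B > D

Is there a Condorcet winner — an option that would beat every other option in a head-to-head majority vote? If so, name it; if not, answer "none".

none

Checking pairwise contests:
A beats C 532–324.
B beats A 617–239.
C beats D 769–87.
C beats B 491–365.
Every option loses at least one head-to-head, so there is no Condorcet winner.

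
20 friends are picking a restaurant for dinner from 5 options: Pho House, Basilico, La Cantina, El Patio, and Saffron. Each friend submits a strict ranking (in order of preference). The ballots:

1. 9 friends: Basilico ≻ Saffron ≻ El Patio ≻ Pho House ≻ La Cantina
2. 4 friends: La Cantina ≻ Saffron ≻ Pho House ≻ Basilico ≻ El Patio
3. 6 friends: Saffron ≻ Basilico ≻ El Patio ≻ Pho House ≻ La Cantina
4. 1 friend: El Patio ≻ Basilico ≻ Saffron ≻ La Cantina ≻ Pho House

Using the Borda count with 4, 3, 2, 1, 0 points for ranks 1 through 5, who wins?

Pho House: 9·1 + 4·2 + 6·1 + 1·0 = 23
Basilico: 9·4 + 4·1 + 6·3 + 1·3 = 61
La Cantina: 9·0 + 4·4 + 6·0 + 1·1 = 17
El Patio: 9·2 + 4·0 + 6·2 + 1·4 = 34
Saffron: 9·3 + 4·3 + 6·4 + 1·2 = 65
Saffron has the highest Borda score (65).

Saffron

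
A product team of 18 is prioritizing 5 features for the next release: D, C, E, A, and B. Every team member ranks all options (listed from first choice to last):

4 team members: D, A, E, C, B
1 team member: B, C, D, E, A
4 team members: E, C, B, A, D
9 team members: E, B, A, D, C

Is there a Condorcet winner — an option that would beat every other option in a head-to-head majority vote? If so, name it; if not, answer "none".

E vs D: 13–5 for E.
E vs C: 17–1 for E.
E vs A: 14–4 for E.
E vs B: 17–1 for E.
E beats every other option head-to-head.

E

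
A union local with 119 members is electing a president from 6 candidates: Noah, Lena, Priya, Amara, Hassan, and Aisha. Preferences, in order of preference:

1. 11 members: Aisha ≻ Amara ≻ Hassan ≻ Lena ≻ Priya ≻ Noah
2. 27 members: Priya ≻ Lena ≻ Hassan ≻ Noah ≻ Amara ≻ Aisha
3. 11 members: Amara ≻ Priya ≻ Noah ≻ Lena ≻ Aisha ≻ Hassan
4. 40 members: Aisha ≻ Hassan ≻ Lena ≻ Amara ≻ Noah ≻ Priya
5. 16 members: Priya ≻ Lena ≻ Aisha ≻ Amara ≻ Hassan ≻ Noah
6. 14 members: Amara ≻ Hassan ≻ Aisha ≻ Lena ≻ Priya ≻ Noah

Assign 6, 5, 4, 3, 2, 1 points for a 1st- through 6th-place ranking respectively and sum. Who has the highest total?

Noah: 11·1 + 27·3 + 11·4 + 40·2 + 16·1 + 14·1 = 246
Lena: 11·3 + 27·5 + 11·3 + 40·4 + 16·5 + 14·3 = 483
Priya: 11·2 + 27·6 + 11·5 + 40·1 + 16·6 + 14·2 = 403
Amara: 11·5 + 27·2 + 11·6 + 40·3 + 16·3 + 14·6 = 427
Hassan: 11·4 + 27·4 + 11·1 + 40·5 + 16·2 + 14·5 = 465
Aisha: 11·6 + 27·1 + 11·2 + 40·6 + 16·4 + 14·4 = 475
Lena has the highest Borda score (483).

Lena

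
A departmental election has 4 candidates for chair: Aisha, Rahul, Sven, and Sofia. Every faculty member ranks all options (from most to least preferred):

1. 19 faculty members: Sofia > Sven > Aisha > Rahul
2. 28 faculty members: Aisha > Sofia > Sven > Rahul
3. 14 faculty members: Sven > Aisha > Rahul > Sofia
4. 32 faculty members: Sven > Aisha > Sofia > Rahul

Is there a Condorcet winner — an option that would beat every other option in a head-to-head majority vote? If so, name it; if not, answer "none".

Checking pairwise contests:
Sven beats Aisha 65–28.
Aisha beats Rahul 93–0.
Sofia beats Sven 47–46.
Aisha beats Sofia 74–19.
Every option loses at least one head-to-head, so there is no Condorcet winner.

none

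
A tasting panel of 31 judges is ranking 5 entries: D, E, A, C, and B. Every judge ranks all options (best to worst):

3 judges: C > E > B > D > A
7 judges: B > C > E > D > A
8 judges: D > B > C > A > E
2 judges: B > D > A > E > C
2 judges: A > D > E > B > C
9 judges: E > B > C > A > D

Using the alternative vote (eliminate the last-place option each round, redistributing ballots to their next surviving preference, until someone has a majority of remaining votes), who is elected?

E

Round 1: D 8, E 9, A 2, C 3, B 9. Eliminate A.
Round 2: D 10, E 9, C 3, B 9. Eliminate C.
Round 3: D 10, E 12, B 9. Eliminate B.
Round 4: D 12, E 19. E has a majority.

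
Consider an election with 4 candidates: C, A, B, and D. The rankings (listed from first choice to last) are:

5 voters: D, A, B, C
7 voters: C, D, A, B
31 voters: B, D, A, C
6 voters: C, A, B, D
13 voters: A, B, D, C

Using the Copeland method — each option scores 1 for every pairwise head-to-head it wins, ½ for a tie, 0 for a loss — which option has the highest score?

C: loses to A, B, and D → score 0.
A: beats C; ties B; loses to D → score 1.5.
B: beats C and D; ties A → score 2.5.
D: beats C and A; loses to B → score 2.
B has the best pairwise record.

B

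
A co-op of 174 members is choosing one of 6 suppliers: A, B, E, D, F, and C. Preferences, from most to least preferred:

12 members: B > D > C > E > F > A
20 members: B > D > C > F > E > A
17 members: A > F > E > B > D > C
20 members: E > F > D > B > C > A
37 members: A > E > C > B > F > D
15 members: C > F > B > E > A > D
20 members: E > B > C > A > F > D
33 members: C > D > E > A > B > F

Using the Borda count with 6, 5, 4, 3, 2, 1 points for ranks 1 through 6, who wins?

A: 12·1 + 20·1 + 17·6 + 20·1 + 37·6 + 15·2 + 20·3 + 33·3 = 565
B: 12·6 + 20·6 + 17·3 + 20·3 + 37·3 + 15·4 + 20·5 + 33·2 = 640
E: 12·3 + 20·2 + 17·4 + 20·6 + 37·5 + 15·3 + 20·6 + 33·4 = 746
D: 12·5 + 20·5 + 17·2 + 20·4 + 37·1 + 15·1 + 20·1 + 33·5 = 511
F: 12·2 + 20·3 + 17·5 + 20·5 + 37·2 + 15·5 + 20·2 + 33·1 = 491
C: 12·4 + 20·4 + 17·1 + 20·2 + 37·4 + 15·6 + 20·4 + 33·6 = 701
E has the highest Borda score (746).

E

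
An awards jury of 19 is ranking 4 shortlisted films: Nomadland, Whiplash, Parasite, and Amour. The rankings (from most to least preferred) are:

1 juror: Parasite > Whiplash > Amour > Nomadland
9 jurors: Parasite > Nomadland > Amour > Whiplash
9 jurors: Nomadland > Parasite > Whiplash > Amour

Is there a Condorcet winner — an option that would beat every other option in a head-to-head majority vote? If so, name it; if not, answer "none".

Parasite

Parasite vs Nomadland: 10–9 for Parasite.
Parasite vs Whiplash: 19–0 for Parasite.
Parasite vs Amour: 19–0 for Parasite.
Parasite beats every other option head-to-head.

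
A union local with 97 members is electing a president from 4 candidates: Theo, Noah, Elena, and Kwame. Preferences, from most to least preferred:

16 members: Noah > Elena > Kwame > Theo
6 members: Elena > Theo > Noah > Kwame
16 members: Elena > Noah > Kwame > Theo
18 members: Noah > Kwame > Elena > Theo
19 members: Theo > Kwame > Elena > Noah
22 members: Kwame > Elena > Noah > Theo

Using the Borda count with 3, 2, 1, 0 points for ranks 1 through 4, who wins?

Elena

Theo: 16·0 + 6·2 + 16·0 + 18·0 + 19·3 + 22·0 = 69
Noah: 16·3 + 6·1 + 16·2 + 18·3 + 19·0 + 22·1 = 162
Elena: 16·2 + 6·3 + 16·3 + 18·1 + 19·1 + 22·2 = 179
Kwame: 16·1 + 6·0 + 16·1 + 18·2 + 19·2 + 22·3 = 172
Elena has the highest Borda score (179).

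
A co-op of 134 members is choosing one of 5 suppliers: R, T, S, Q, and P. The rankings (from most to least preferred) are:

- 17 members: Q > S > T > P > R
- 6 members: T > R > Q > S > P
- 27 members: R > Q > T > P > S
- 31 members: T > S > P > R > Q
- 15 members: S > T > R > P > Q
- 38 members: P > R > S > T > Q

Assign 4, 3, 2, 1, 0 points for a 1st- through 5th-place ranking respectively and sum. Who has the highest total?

T

R: 17·0 + 6·3 + 27·4 + 31·1 + 15·2 + 38·3 = 301
T: 17·2 + 6·4 + 27·2 + 31·4 + 15·3 + 38·1 = 319
S: 17·3 + 6·1 + 27·0 + 31·3 + 15·4 + 38·2 = 286
Q: 17·4 + 6·2 + 27·3 + 31·0 + 15·0 + 38·0 = 161
P: 17·1 + 6·0 + 27·1 + 31·2 + 15·1 + 38·4 = 273
T has the highest Borda score (319).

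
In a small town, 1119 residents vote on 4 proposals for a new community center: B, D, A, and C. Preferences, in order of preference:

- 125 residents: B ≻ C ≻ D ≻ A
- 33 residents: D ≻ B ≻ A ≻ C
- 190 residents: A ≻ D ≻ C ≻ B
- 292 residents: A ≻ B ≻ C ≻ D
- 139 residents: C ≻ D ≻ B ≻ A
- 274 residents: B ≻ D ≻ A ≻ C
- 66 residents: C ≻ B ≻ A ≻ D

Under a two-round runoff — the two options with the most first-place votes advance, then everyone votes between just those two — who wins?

B

Round 1 first-place votes: B 399, D 33, A 482, C 205.
A and B advance.
Runoff: A is preferred to B by 482 voters; B by 637.
B wins the runoff.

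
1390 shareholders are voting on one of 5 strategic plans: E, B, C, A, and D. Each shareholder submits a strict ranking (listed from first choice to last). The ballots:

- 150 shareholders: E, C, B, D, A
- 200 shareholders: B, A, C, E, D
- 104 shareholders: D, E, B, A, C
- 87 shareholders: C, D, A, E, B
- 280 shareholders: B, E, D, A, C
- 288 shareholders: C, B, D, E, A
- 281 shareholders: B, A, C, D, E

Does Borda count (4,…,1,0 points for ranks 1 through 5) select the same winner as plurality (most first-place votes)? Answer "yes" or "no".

Borda — scores: E 2327, B 4416, C 2912, A 2001, D 2244. Winner: B.
Plurality — first-place votes: E 150, B 761, C 375, A 0, D 104. Winner: B.
The two methods agree.

yes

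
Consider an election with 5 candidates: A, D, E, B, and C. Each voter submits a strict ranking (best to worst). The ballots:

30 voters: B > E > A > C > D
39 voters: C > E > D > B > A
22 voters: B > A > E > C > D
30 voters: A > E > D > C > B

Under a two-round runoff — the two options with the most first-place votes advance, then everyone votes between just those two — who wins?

Round 1 first-place votes: A 30, D 0, E 0, B 52, C 39.
B and C advance.
Runoff: B is preferred to C by 52 voters; C by 69.
C wins the runoff.

C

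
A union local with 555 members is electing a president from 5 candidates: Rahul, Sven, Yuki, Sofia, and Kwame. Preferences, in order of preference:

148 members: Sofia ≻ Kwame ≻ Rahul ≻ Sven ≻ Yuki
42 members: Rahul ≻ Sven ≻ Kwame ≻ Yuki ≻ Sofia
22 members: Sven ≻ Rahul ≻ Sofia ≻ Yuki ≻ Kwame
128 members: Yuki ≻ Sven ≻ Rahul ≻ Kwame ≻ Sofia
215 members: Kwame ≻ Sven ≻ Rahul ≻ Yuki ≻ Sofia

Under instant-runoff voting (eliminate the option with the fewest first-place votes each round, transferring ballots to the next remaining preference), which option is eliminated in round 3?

Round 1: Rahul 42, Sven 22, Yuki 128, Sofia 148, Kwame 215. Eliminate Sven.
Round 2: Rahul 64, Yuki 128, Sofia 148, Kwame 215. Eliminate Rahul.
Round 3: Yuki 128, Sofia 170, Kwame 257. Eliminate Yuki.

Yuki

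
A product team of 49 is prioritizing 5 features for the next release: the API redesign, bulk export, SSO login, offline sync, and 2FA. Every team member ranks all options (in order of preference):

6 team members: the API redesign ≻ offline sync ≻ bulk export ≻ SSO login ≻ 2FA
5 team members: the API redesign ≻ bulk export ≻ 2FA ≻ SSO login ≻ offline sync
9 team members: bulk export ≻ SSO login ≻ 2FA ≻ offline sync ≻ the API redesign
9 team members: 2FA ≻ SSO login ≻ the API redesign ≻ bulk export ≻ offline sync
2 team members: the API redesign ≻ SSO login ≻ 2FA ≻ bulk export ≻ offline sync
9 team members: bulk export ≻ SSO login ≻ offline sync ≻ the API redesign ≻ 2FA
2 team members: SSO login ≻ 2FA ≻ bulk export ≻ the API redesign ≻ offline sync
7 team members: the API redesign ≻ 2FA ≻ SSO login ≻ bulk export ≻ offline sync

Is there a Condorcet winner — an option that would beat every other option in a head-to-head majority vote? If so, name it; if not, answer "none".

none

Checking pairwise contests:
SSO login beats the API redesign 29–20.
the API redesign beats bulk export 29–20.
bulk export beats SSO login 29–20.
the API redesign beats offline sync 31–18.
the API redesign beats 2FA 29–20.
Every option loses at least one head-to-head, so there is no Condorcet winner.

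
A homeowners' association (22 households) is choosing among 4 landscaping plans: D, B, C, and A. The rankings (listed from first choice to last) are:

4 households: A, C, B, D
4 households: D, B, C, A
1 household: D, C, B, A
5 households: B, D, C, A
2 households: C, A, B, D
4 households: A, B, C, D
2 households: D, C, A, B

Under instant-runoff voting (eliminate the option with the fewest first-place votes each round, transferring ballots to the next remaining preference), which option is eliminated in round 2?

Round 1: D 7, B 5, C 2, A 8. Eliminate C.
Round 2: D 7, B 5, A 10. Eliminate B.

B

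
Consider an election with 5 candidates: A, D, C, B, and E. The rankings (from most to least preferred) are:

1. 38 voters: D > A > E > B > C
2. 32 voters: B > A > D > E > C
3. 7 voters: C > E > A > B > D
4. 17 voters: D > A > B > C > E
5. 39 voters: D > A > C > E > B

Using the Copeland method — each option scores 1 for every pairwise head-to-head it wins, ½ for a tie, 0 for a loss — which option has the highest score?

A: beats C, B, and E; loses to D → score 3.
D: beats A, C, B, and E → score 4.
C: loses to A, D, B, and E → score 0.
B: beats C; loses to A, D, and E → score 1.
E: beats C and B; loses to A and D → score 2.
D has the best pairwise record.

D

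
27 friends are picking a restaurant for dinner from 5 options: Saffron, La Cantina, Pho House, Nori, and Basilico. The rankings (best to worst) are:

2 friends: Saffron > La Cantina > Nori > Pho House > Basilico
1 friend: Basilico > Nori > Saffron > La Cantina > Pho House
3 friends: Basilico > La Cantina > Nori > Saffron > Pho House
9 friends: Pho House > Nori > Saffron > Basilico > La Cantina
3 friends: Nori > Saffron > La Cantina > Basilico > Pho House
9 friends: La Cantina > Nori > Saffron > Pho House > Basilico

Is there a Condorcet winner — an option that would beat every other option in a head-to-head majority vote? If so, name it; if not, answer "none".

Checking pairwise contests:
Nori beats Saffron 25–2.
Saffron beats La Cantina 15–12.
Saffron beats Pho House 18–9.
La Cantina beats Nori 14–13.
Saffron beats Basilico 23–4.
Every option loses at least one head-to-head, so there is no Condorcet winner.

none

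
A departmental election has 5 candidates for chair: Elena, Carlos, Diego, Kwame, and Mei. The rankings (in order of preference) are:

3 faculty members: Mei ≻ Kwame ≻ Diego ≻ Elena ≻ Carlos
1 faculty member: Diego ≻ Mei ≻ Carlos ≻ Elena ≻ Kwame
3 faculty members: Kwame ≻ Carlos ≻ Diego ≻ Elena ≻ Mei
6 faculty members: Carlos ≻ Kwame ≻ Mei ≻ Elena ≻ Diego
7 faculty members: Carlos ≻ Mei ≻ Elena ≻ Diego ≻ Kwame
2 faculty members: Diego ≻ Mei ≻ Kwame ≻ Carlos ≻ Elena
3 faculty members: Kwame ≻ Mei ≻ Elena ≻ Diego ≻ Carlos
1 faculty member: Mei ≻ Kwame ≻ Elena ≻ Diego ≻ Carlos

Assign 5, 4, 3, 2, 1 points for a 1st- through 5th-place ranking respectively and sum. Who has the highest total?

Mei

Elena: 3·2 + 1·2 + 3·2 + 6·2 + 7·3 + 2·1 + 3·3 + 1·3 = 61
Carlos: 3·1 + 1·3 + 3·4 + 6·5 + 7·5 + 2·2 + 3·1 + 1·1 = 91
Diego: 3·3 + 1·5 + 3·3 + 6·1 + 7·2 + 2·5 + 3·2 + 1·2 = 61
Kwame: 3·4 + 1·1 + 3·5 + 6·4 + 7·1 + 2·3 + 3·5 + 1·4 = 84
Mei: 3·5 + 1·4 + 3·1 + 6·3 + 7·4 + 2·4 + 3·4 + 1·5 = 93
Mei has the highest Borda score (93).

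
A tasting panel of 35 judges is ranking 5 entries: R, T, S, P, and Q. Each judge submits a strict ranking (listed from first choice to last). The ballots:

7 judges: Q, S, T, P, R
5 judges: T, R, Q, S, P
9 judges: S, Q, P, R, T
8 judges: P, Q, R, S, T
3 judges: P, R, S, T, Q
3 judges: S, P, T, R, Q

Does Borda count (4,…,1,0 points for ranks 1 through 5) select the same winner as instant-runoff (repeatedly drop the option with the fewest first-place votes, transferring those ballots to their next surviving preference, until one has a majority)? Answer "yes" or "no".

yes

Borda — scores: R 52, T 43, S 88, P 78, Q 89. Winner: Q.
Instant-runoff — R1 R 0, T 5, S 12, P 11, Q 7 (R out); R2 T 5, S 12, P 11, Q 7 (T out); R3 S 12, P 11, Q 12 (P out); R4 S 15, Q 20 (Q winner). Winner: Q.
The two methods agree.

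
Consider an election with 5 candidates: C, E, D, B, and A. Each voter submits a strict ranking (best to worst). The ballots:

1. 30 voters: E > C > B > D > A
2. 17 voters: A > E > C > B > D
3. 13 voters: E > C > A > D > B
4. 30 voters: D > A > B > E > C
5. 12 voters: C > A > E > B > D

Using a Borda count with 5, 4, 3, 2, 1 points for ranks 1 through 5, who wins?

E

C: 30·4 + 17·3 + 13·4 + 30·1 + 12·5 = 313
E: 30·5 + 17·4 + 13·5 + 30·2 + 12·3 = 379
D: 30·2 + 17·1 + 13·2 + 30·5 + 12·1 = 265
B: 30·3 + 17·2 + 13·1 + 30·3 + 12·2 = 251
A: 30·1 + 17·5 + 13·3 + 30·4 + 12·4 = 322
E has the highest Borda score (379).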